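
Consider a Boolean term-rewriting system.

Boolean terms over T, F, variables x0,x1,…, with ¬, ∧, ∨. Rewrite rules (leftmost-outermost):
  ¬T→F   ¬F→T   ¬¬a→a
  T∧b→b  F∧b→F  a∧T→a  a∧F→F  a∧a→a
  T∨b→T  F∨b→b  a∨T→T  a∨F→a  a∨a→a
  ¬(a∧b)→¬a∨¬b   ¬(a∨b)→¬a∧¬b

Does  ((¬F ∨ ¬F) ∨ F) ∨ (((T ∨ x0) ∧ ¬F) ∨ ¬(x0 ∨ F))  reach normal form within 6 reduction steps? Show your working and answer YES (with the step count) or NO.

Answer: YES — reaches normal form T in 4 ≤ 6 steps

Reduction:
  start: ((¬F ∨ ¬F) ∨ F) ∨ (((T ∨ x0) ∧ ¬F) ∨ ¬(x0 ∨ F))
  step 1: (¬F ∨ ¬F) ∨ (((T ∨ x0) ∧ ¬F) ∨ ¬(x0 ∨ F))
  step 2: ¬F ∨ (((T ∨ x0) ∧ ¬F) ∨ ¬(x0 ∨ F))
  step 3: T ∨ (((T ∨ x0) ∧ ¬F) ∨ ¬(x0 ∨ F))
  step 4: T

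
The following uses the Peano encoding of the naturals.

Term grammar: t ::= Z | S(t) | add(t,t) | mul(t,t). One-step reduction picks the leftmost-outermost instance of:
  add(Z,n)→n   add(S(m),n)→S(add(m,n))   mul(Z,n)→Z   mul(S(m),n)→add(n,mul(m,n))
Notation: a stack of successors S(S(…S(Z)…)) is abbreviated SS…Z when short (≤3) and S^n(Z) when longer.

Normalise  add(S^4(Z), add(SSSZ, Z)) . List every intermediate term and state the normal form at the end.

  start: add(S^4(Z), add(SSSZ, Z))
  [1] S(add(SSSZ, add(SSSZ, Z)))
  [2] S(S(add(SSZ, add(SSSZ, Z))))
  [3] S(S(S(add(SZ, add(SSSZ, Z)))))
  [4] S(S(S(S(add(Z, add(SSSZ, Z))))))
  [5] S(S(S(S(add(SSSZ, Z)))))
  [6] S(S(S(S(S(add(SSZ, Z))))))
  [7] S(S(S(S(S(S(add(SZ, Z)))))))
  [8] S(S(S(S(S(S(S(add(Z, Z))))))))
  [9] S^7(Z)

Answer: normal form = S^7(Z)  (in 9 steps)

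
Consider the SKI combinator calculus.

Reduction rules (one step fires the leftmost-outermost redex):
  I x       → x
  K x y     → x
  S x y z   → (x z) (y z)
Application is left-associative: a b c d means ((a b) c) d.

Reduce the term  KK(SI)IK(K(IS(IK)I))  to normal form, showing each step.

  start: KK(SI)IK(K(IS(IK)I))
  →1  KIK(K(IS(IK)I))
  →2  I(K(IS(IK)I))
  →3  K(IS(IK)I)
  →4  K(S(IK)I)
  →5  K(SKI)

Answer: normal form = K(SKI)  (in 5 steps)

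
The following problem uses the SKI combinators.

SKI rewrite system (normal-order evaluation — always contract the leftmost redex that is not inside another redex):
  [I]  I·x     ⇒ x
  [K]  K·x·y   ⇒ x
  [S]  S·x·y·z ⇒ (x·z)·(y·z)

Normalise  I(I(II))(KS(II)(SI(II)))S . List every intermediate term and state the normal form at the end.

Answer: normal form = S(SII)S  (in 6 steps)

Reduction:
  start: I(I(II))(KS(II)(SI(II)))S
  step 1: I(II)(KS(II)(SI(II)))S
  step 2: II(KS(II)(SI(II)))S
  step 3: I(KS(II)(SI(II)))S
  step 4: KS(II)(SI(II))S
  step 5: S(SI(II))S
  step 6: S(SII)S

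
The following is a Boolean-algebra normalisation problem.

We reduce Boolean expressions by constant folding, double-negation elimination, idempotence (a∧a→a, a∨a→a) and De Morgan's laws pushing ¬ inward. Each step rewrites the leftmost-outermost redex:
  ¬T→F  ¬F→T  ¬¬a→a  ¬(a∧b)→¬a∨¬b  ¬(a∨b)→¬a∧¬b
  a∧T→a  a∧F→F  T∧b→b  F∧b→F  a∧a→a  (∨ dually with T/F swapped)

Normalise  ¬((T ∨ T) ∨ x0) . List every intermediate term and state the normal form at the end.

Answer: normal form = F  (in 5 steps)

Reduction:
  start: ¬((T ∨ T) ∨ x0)
  step 1: ¬(T ∨ T) ∧ ¬x0
  step 2: (¬T ∧ ¬T) ∧ ¬x0
  step 3: ¬T ∧ ¬x0
  step 4: F ∧ ¬x0
  step 5: F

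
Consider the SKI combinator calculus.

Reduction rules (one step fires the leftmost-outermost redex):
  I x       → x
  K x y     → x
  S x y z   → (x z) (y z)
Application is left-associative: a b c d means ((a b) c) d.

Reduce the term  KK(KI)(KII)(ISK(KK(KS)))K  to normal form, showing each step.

  start: KK(KI)(KII)(ISK(KK(KS)))K
  →1  K(KII)(ISK(KK(KS)))K
  →2  KIIK
  →3  IK
  →4  K

Answer: normal form = K  (in 4 steps)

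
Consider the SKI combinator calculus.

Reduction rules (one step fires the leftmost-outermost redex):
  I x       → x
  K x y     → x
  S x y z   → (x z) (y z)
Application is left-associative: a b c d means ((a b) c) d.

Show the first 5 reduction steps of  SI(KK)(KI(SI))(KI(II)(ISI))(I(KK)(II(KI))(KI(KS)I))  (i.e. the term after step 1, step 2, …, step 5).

  start: SI(KK)(KI(SI))(KI(II)(ISI))(I(KK)(II(KI))(KI(KS)I))
  step 1: I(KI(SI))(KK(KI(SI)))(KI(II)(ISI))(I(KK)(II(KI))(KI(KS)I))
  step 2: KI(SI)(KK(KI(SI)))(KI(II)(ISI))(I(KK)(II(KI))(KI(KS)I))
  step 3: I(KK(KI(SI)))(KI(II)(ISI))(I(KK)(II(KI))(KI(KS)I))
  step 4: KK(KI(SI))(KI(II)(ISI))(I(KK)(II(KI))(KI(KS)I))
  step 5: K(KI(II)(ISI))(I(KK)(II(KI))(KI(KS)I))

Answer: after 5 steps: K(KI(II)(ISI))(I(KK)(II(KI))(KI(KS)I))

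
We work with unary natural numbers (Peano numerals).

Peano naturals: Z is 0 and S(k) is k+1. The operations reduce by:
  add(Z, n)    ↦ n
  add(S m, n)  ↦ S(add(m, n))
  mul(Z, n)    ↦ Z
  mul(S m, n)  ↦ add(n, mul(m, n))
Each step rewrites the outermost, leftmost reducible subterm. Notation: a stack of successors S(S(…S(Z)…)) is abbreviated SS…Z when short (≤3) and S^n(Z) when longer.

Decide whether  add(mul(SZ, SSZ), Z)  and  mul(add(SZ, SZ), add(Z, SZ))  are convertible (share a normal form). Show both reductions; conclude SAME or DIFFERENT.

Term A:
  start: add(mul(SZ, SSZ), Z)
  [1] add(add(SSZ, mul(Z, SSZ)), Z)
  [2] add(S(add(SZ, mul(Z, SSZ))), Z)
  [3] S(add(add(SZ, mul(Z, SSZ)), Z))
  [4] S(add(S(add(Z, mul(Z, SSZ))), Z))
  [5] S(S(add(add(Z, mul(Z, SSZ)), Z)))
  [6] S(S(add(mul(Z, SSZ), Z)))
  [7] S(S(add(Z, Z)))
  [8] SSZ

Term B:
  start: mul(add(SZ, SZ), add(Z, SZ))
  [1] mul(S(add(Z, SZ)), add(Z, SZ))
  [2] add(add(Z, SZ), mul(add(Z, SZ), add(Z, SZ)))
  [3] add(SZ, mul(add(Z, SZ), add(Z, SZ)))
  [4] S(add(Z, mul(add(Z, SZ), add(Z, SZ))))
  [5] S(mul(add(Z, SZ), add(Z, SZ)))
  [6] S(mul(SZ, add(Z, SZ)))
  [7] S(add(add(Z, SZ), mul(Z, add(Z, SZ))))
  [8] S(add(SZ, mul(Z, add(Z, SZ))))
  [9] S(S(add(Z, mul(Z, add(Z, SZ)))))
  [10] S(S(mul(Z, add(Z, SZ))))
  [11] SSZ

Answer: SAME — A ⇓ SSZ, B ⇓ SSZ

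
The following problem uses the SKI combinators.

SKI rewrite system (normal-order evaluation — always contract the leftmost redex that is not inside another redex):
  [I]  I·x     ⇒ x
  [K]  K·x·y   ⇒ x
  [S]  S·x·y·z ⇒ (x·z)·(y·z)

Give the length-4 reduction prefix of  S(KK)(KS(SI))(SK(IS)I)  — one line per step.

Answer: after 4 steps: K(S(KI(ISI)))

Working:
  start: S(KK)(KS(SI))(SK(IS)I)
  →1  KK(SK(IS)I)(KS(SI)(SK(IS)I))
  →2  K(KS(SI)(SK(IS)I))
  →3  K(S(SK(IS)I))
  →4  K(S(KI(ISI)))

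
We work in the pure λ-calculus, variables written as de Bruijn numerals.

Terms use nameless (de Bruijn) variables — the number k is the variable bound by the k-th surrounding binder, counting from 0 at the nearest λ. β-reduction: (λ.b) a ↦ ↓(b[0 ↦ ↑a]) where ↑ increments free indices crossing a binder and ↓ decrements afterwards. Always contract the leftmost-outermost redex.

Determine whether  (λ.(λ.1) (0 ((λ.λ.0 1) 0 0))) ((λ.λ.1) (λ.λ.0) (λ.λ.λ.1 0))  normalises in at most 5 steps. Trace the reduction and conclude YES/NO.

  start: (λ.(λ.1) (0 ((λ.λ.0 1) 0 0))) ((λ.λ.1) (λ.λ.0) (λ.λ.λ.1 0))
  step 1: (λ.(λ.λ.1) (λ.λ.0) (λ.λ.λ.1 0)) ((λ.λ.1) (λ.λ.0) (λ.λ.λ.1 0) ((λ.λ.0 1) ((λ.λ.1) (λ.λ.0) (λ.λ.λ.1 0)) ((λ.λ.1) (λ.λ.0) (λ.λ.λ.1 0))))
  step 2: (λ.λ.1) (λ.λ.0) (λ.λ.λ.1 0)
  step 3: (λ.λ.λ.0) (λ.λ.λ.1 0)
  step 4: λ.λ.0

Answer: YES — reaches normal form λ.λ.0 in 4 ≤ 5 steps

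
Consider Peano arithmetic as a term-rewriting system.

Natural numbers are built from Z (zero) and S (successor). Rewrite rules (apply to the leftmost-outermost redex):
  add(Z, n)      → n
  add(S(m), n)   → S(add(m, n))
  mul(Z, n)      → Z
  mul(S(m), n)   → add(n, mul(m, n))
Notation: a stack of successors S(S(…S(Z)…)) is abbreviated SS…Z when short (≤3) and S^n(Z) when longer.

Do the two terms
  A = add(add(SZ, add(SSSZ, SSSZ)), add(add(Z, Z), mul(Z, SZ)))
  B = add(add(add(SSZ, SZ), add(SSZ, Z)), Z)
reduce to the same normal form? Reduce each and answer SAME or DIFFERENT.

Answer: DIFFERENT — A ⇓ S^7(Z), B ⇓ S^5(Z)

Reduction:
Term A:
  start: add(add(SZ, add(SSSZ, SSSZ)), add(add(Z, Z), mul(Z, SZ)))
  [1] add(S(add(Z, add(SSSZ, SSSZ))), add(add(Z, Z), mul(Z, SZ)))
  [2] S(add(add(Z, add(SSSZ, SSSZ)), add(add(Z, Z), mul(Z, SZ))))
  [3] S(add(add(SSSZ, SSSZ), add(add(Z, Z), mul(Z, SZ))))
  [4] S(add(S(add(SSZ, SSSZ)), add(add(Z, Z), mul(Z, SZ))))
  [5] S(S(add(add(SSZ, SSSZ), add(add(Z, Z), mul(Z, SZ)))))
  [6] S(S(add(S(add(SZ, SSSZ)), add(add(Z, Z), mul(Z, SZ)))))
  [7] S(S(S(add(add(SZ, SSSZ), add(add(Z, Z), mul(Z, SZ))))))
  [8] S(S(S(add(S(add(Z, SSSZ)), add(add(Z, Z), mul(Z, SZ))))))
  [9] S(S(S(S(add(add(Z, SSSZ), add(add(Z, Z), mul(Z, SZ)))))))
  [10] S(S(S(S(add(SSSZ, add(add(Z, Z), mul(Z, SZ)))))))
  [11] S(S(S(S(S(add(SSZ, add(add(Z, Z), mul(Z, SZ))))))))
  [12] S(S(S(S(S(S(add(SZ, add(add(Z, Z), mul(Z, SZ)))))))))
  [13] S(S(S(S(S(S(S(add(Z, add(add(Z, Z), mul(Z, SZ))))))))))
  [14] S(S(S(S(S(S(S(add(add(Z, Z), mul(Z, SZ)))))))))
  [15] S(S(S(S(S(S(S(add(Z, mul(Z, SZ)))))))))
  [16] S(S(S(S(S(S(S(mul(Z, SZ))))))))
  [17] S^7(Z)

Term B:
  start: add(add(add(SSZ, SZ), add(SSZ, Z)), Z)
  [1] add(add(S(add(SZ, SZ)), add(SSZ, Z)), Z)
  [2] add(S(add(add(SZ, SZ), add(SSZ, Z))), Z)
  [3] S(add(add(add(SZ, SZ), add(SSZ, Z)), Z))
  [4] S(add(add(S(add(Z, SZ)), add(SSZ, Z)), Z))
  [5] S(add(S(add(add(Z, SZ), add(SSZ, Z))), Z))
  [6] S(S(add(add(add(Z, SZ), add(SSZ, Z)), Z)))
  [7] S(S(add(add(SZ, add(SSZ, Z)), Z)))
  [8] S(S(add(S(add(Z, add(SSZ, Z))), Z)))
  [9] S(S(S(add(add(Z, add(SSZ, Z)), Z))))
  [10] S(S(S(add(add(SSZ, Z), Z))))
  [11] S(S(S(add(S(add(SZ, Z)), Z))))
  [12] S(S(S(S(add(add(SZ, Z), Z)))))
  [13] S(S(S(S(add(S(add(Z, Z)), Z)))))
  [14] S(S(S(S(S(add(add(Z, Z), Z))))))
  [15] S(S(S(S(S(add(Z, Z))))))
  [16] S^5(Z)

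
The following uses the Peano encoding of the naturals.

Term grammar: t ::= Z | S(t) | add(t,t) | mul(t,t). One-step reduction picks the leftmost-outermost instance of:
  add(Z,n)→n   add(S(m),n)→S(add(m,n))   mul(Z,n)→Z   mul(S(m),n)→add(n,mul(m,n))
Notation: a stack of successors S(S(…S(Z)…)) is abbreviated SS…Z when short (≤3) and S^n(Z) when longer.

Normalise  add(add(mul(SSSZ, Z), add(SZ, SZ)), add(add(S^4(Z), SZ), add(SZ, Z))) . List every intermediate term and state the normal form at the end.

  start: add(add(mul(SSSZ, Z), add(SZ, SZ)), add(add(S^4(Z), SZ), add(SZ, Z)))
  →1  add(add(add(Z, mul(SSZ, Z)), add(SZ, SZ)), add(add(S^4(Z), SZ), add(SZ, Z)))
  →2  add(add(mul(SSZ, Z), add(SZ, SZ)), add(add(S^4(Z), SZ), add(SZ, Z)))
  →3  add(add(add(Z, mul(SZ, Z)), add(SZ, SZ)), add(add(S^4(Z), SZ), add(SZ, Z)))
  →4  add(add(mul(SZ, Z), add(SZ, SZ)), add(add(S^4(Z), SZ), add(SZ, Z)))
  →5  add(add(add(Z, mul(Z, Z)), add(SZ, SZ)), add(add(S^4(Z), SZ), add(SZ, Z)))
  →6  add(add(mul(Z, Z), add(SZ, SZ)), add(add(S^4(Z), SZ), add(SZ, Z)))
  →7  add(add(Z, add(SZ, SZ)), add(add(S^4(Z), SZ), add(SZ, Z)))
  →8  add(add(SZ, SZ), add(add(S^4(Z), SZ), add(SZ, Z)))
  →9  add(S(add(Z, SZ)), add(add(S^4(Z), SZ), add(SZ, Z)))
  →10  S(add(add(Z, SZ), add(add(S^4(Z), SZ), add(SZ, Z))))
  →11  S(add(SZ, add(add(S^4(Z), SZ), add(SZ, Z))))
  →12  S(S(add(Z, add(add(S^4(Z), SZ), add(SZ, Z)))))
  →13  S(S(add(add(S^4(Z), SZ), add(SZ, Z))))
  →14  S(S(add(S(add(SSSZ, SZ)), add(SZ, Z))))
  →15  S(S(S(add(add(SSSZ, SZ), add(SZ, Z)))))
  →16  S(S(S(add(S(add(SSZ, SZ)), add(SZ, Z)))))
  →17  S(S(S(S(add(add(SSZ, SZ), add(SZ, Z))))))
  →18  S(S(S(S(add(S(add(SZ, SZ)), add(SZ, Z))))))
  →19  S(S(S(S(S(add(add(SZ, SZ), add(SZ, Z)))))))
  →20  S(S(S(S(S(add(S(add(Z, SZ)), add(SZ, Z)))))))
  →21  S(S(S(S(S(S(add(add(Z, SZ), add(SZ, Z))))))))
  →22  S(S(S(S(S(S(add(SZ, add(SZ, Z))))))))
  →23  S(S(S(S(S(S(S(add(Z, add(SZ, Z)))))))))
  →24  S(S(S(S(S(S(S(add(SZ, Z))))))))
  →25  S(S(S(S(S(S(S(S(add(Z, Z)))))))))
  →26  S^8(Z)

Answer: normal form = S^8(Z)  (in 26 steps)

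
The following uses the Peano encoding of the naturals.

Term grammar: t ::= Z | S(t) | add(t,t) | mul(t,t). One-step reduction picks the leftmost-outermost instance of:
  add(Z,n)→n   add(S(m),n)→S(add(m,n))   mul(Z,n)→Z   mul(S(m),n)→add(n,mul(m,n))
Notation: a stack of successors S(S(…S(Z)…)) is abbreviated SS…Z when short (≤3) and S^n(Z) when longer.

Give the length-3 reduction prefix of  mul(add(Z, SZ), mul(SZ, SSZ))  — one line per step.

Answer: after 3 steps: add(add(SSZ, mul(Z, SSZ)), mul(Z, mul(SZ, SSZ)))

Working:
  start: mul(add(Z, SZ), mul(SZ, SSZ))
  step 1: mul(SZ, mul(SZ, SSZ))
  step 2: add(mul(SZ, SSZ), mul(Z, mul(SZ, SSZ)))
  step 3: add(add(SSZ, mul(Z, SSZ)), mul(Z, mul(SZ, SSZ)))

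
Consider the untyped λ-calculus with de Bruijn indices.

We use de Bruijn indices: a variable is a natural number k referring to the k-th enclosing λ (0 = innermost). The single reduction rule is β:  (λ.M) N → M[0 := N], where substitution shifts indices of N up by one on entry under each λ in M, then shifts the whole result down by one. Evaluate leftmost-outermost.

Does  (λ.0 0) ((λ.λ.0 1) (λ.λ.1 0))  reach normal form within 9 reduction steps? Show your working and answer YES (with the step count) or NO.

  start: (λ.0 0) ((λ.λ.0 1) (λ.λ.1 0))
  →1  (λ.λ.0 1) (λ.λ.1 0) ((λ.λ.0 1) (λ.λ.1 0))
  →2  (λ.0 (λ.λ.1 0)) ((λ.λ.0 1) (λ.λ.1 0))
  →3  (λ.λ.0 1) (λ.λ.1 0) (λ.λ.1 0)
  →4  (λ.0 (λ.λ.1 0)) (λ.λ.1 0)
  →5  (λ.λ.1 0) (λ.λ.1 0)
  →6  λ.(λ.λ.1 0) 0
  →7  λ.λ.1 0

Answer: YES — reaches normal form λ.λ.1 0 in 7 ≤ 9 steps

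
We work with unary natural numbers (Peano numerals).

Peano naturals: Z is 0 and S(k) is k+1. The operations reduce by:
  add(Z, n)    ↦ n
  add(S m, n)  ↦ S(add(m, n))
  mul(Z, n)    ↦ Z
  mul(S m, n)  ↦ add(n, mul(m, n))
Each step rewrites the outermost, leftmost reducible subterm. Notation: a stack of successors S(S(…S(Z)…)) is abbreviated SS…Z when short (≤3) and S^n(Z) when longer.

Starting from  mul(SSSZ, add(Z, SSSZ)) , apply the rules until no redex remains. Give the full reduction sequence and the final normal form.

  start: mul(SSSZ, add(Z, SSSZ))
  →1  add(add(Z, SSSZ), mul(SSZ, add(Z, SSSZ)))
  →2  add(SSSZ, mul(SSZ, add(Z, SSSZ)))
  →3  S(add(SSZ, mul(SSZ, add(Z, SSSZ))))
  →4  S(S(add(SZ, mul(SSZ, add(Z, SSSZ)))))
  →5  S(S(S(add(Z, mul(SSZ, add(Z, SSSZ))))))
  →6  S(S(S(mul(SSZ, add(Z, SSSZ)))))
  →7  S(S(S(add(add(Z, SSSZ), mul(SZ, add(Z, SSSZ))))))
  →8  S(S(S(add(SSSZ, mul(SZ, add(Z, SSSZ))))))
  →9  S(S(S(S(add(SSZ, mul(SZ, add(Z, SSSZ)))))))
  →10  S(S(S(S(S(add(SZ, mul(SZ, add(Z, SSSZ))))))))
  →11  S(S(S(S(S(S(add(Z, mul(SZ, add(Z, SSSZ)))))))))
  →12  S(S(S(S(S(S(mul(SZ, add(Z, SSSZ))))))))
  →13  S(S(S(S(S(S(add(add(Z, SSSZ), mul(Z, add(Z, SSSZ)))))))))
  →14  S(S(S(S(S(S(add(SSSZ, mul(Z, add(Z, SSSZ)))))))))
  →15  S(S(S(S(S(S(S(add(SSZ, mul(Z, add(Z, SSSZ))))))))))
  →16  S(S(S(S(S(S(S(S(add(SZ, mul(Z, add(Z, SSSZ)))))))))))
  →17  S(S(S(S(S(S(S(S(S(add(Z, mul(Z, add(Z, SSSZ))))))))))))
  →18  S(S(S(S(S(S(S(S(S(mul(Z, add(Z, SSSZ)))))))))))
  →19  S^9(Z)

Answer: normal form = S^9(Z)  (in 19 steps)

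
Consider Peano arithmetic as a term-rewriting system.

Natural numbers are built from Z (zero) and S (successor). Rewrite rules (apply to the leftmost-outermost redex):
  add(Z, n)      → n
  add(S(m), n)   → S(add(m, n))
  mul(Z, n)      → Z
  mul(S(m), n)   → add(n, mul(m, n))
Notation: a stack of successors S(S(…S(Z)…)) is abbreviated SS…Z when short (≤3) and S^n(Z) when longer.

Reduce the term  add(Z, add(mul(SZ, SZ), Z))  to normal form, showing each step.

  start: add(Z, add(mul(SZ, SZ), Z))
  step 1: add(mul(SZ, SZ), Z)
  step 2: add(add(SZ, mul(Z, SZ)), Z)
  step 3: add(S(add(Z, mul(Z, SZ))), Z)
  step 4: S(add(add(Z, mul(Z, SZ)), Z))
  step 5: S(add(mul(Z, SZ), Z))
  step 6: S(add(Z, Z))
  step 7: SZ

Answer: normal form = SZ  (in 7 steps)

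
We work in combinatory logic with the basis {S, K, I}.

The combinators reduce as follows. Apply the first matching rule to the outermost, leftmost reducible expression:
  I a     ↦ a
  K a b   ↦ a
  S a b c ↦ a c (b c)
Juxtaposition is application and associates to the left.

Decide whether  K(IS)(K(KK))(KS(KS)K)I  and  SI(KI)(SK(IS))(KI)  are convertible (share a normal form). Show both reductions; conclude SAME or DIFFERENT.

Term A:
  start: K(IS)(K(KK))(KS(KS)K)I
  step 1: IS(KS(KS)K)I
  step 2: S(KS(KS)K)I
  step 3: S(SK)I

Term B:
  start: SI(KI)(SK(IS))(KI)
  step 1: I(SK(IS))(KI(SK(IS)))(KI)
  step 2: SK(IS)(KI(SK(IS)))(KI)
  step 3: K(KI(SK(IS)))(IS(KI(SK(IS))))(KI)
  step 4: KI(SK(IS))(KI)
  step 5: I(KI)
  step 6: KI

Answer: DIFFERENT — A ⇓ S(SK)I, B ⇓ KI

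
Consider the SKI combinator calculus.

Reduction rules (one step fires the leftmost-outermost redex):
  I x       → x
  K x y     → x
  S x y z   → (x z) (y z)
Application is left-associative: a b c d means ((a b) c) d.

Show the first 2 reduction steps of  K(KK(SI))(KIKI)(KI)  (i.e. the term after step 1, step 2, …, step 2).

  start: K(KK(SI))(KIKI)(KI)
  →1  KK(SI)(KI)
  →2  K(KI)

Answer: after 2 steps: K(KI)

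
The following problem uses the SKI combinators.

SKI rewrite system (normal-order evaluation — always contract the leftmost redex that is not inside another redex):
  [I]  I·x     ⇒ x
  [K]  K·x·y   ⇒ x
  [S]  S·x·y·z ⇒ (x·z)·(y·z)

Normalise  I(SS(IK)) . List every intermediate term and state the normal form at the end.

  start: I(SS(IK))
  step 1: SS(IK)
  step 2: SSK

Answer: normal form = SSK  (in 2 steps)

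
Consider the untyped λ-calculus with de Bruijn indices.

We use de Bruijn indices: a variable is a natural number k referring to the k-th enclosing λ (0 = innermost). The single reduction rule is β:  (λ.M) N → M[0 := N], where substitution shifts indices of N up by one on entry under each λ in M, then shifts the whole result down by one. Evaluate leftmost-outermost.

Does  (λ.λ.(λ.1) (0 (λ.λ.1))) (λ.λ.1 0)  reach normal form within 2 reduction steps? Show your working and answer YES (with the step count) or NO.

Answer: YES — reaches normal form λ.0 in 2 ≤ 2 steps

Reduction:
  start: (λ.λ.(λ.1) (0 (λ.λ.1))) (λ.λ.1 0)
  step 1: λ.(λ.1) (0 (λ.λ.1))
  step 2: λ.0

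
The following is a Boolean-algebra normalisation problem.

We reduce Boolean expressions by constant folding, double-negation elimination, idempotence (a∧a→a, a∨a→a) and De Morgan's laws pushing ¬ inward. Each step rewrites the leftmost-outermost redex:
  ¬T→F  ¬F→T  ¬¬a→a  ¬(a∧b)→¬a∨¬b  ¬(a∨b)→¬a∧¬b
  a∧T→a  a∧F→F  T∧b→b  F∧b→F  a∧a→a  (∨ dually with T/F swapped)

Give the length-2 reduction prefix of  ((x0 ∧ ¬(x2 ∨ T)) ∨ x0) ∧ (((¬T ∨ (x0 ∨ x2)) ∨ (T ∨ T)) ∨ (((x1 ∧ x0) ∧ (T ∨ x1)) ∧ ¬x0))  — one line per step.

Answer: after 2 steps: ((x0 ∧ (¬x2 ∧ F)) ∨ x0) ∧ (((¬T ∨ (x0 ∨ x2)) ∨ (T ∨ T)) ∨ (((x1 ∧ x0) ∧ (T ∨ x1)) ∧ ¬x0))

Reduction:
  start: ((x0 ∧ ¬(x2 ∨ T)) ∨ x0) ∧ (((¬T ∨ (x0 ∨ x2)) ∨ (T ∨ T)) ∨ (((x1 ∧ x0) ∧ (T ∨ x1)) ∧ ¬x0))
  step 1: ((x0 ∧ (¬x2 ∧ ¬T)) ∨ x0) ∧ (((¬T ∨ (x0 ∨ x2)) ∨ (T ∨ T)) ∨ (((x1 ∧ x0) ∧ (T ∨ x1)) ∧ ¬x0))
  step 2: ((x0 ∧ (¬x2 ∧ F)) ∨ x0) ∧ (((¬T ∨ (x0 ∨ x2)) ∨ (T ∨ T)) ∨ (((x1 ∧ x0) ∧ (T ∨ x1)) ∧ ¬x0))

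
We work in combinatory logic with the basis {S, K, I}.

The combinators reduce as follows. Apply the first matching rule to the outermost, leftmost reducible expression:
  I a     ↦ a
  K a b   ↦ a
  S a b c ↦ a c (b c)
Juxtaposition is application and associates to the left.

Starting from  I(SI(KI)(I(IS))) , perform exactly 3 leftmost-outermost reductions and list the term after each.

  start: I(SI(KI)(I(IS)))
  step 1: SI(KI)(I(IS))
  step 2: I(I(IS))(KI(I(IS)))
  step 3: I(IS)(KI(I(IS)))

Answer: after 3 steps: I(IS)(KI(I(IS)))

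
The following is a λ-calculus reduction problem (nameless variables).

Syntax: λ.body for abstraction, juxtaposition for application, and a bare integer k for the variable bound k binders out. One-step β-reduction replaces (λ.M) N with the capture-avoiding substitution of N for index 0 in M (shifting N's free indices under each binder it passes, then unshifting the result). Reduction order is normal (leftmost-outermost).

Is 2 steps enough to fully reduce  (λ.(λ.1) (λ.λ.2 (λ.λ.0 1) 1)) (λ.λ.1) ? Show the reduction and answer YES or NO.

  start: (λ.(λ.1) (λ.λ.2 (λ.λ.0 1) 1)) (λ.λ.1)
  step 1: (λ.λ.λ.1) (λ.λ.(λ.λ.1) (λ.λ.0 1) 1)
  step 2: λ.λ.1

Answer: YES — reaches normal form λ.λ.1 in 2 ≤ 2 steps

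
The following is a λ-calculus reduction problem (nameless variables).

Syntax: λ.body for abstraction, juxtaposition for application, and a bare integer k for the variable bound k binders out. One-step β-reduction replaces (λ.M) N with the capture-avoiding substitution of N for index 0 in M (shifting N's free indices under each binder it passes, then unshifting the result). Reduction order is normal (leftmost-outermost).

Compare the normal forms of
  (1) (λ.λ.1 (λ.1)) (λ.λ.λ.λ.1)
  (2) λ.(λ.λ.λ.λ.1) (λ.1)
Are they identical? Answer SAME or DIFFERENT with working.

Answer: SAME — A ⇓ λ.λ.λ.λ.1, B ⇓ λ.λ.λ.λ.1

Working:
Term A:
  start: (λ.λ.1 (λ.1)) (λ.λ.λ.λ.1)
  →1  λ.(λ.λ.λ.λ.1) (λ.1)
  →2  λ.λ.λ.λ.1

Term B:
  start: λ.(λ.λ.λ.λ.1) (λ.1)
  →1  λ.λ.λ.λ.1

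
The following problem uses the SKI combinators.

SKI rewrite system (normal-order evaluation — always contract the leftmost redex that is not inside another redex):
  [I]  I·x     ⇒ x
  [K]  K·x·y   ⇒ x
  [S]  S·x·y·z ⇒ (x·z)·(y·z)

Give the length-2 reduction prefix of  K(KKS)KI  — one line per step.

  start: K(KKS)KI
  step 1: KKSI
  step 2: KI

Answer: after 2 steps: KI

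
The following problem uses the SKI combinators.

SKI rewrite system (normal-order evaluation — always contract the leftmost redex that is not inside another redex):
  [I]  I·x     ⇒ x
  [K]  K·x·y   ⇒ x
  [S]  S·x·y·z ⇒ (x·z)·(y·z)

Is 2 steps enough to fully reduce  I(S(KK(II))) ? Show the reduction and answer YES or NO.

  start: I(S(KK(II)))
  step 1: S(KK(II))
  step 2: SK

Answer: YES — reaches normal form SK in 2 ≤ 2 steps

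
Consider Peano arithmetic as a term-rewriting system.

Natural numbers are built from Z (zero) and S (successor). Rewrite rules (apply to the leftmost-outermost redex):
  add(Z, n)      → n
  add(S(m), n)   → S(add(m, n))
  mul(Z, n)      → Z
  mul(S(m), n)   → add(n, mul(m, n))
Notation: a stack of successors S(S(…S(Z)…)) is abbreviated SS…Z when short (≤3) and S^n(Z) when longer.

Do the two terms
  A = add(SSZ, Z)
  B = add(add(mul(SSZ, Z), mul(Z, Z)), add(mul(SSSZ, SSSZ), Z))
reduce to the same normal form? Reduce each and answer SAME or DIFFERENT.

Answer: DIFFERENT — A ⇓ SSZ, B ⇓ S^9(Z)

Reduction:
Term A:
  start: add(SSZ, Z)
  [1] S(add(SZ, Z))
  [2] S(S(add(Z, Z)))
  [3] SSZ

Term B:
  start: add(add(mul(SSZ, Z), mul(Z, Z)), add(mul(SSSZ, SSSZ), Z))
  [1] add(add(add(Z, mul(SZ, Z)), mul(Z, Z)), add(mul(SSSZ, SSSZ), Z))
  [2] add(add(mul(SZ, Z), mul(Z, Z)), add(mul(SSSZ, SSSZ), Z))
  [3] add(add(add(Z, mul(Z, Z)), mul(Z, Z)), add(mul(SSSZ, SSSZ), Z))
  [4] add(add(mul(Z, Z), mul(Z, Z)), add(mul(SSSZ, SSSZ), Z))
  [5] add(add(Z, mul(Z, Z)), add(mul(SSSZ, SSSZ), Z))
  [6] add(mul(Z, Z), add(mul(SSSZ, SSSZ), Z))
  [7] add(Z, add(mul(SSSZ, SSSZ), Z))
  [8] add(mul(SSSZ, SSSZ), Z)
  [9] add(add(SSSZ, mul(SSZ, SSSZ)), Z)
  [10] add(S(add(SSZ, mul(SSZ, SSSZ))), Z)
  [11] S(add(add(SSZ, mul(SSZ, SSSZ)), Z))
  [12] S(add(S(add(SZ, mul(SSZ, SSSZ))), Z))
  [13] S(S(add(add(SZ, mul(SSZ, SSSZ)), Z)))
  [14] S(S(add(S(add(Z, mul(SSZ, SSSZ))), Z)))
  [15] S(S(S(add(add(Z, mul(SSZ, SSSZ)), Z))))
  [16] S(S(S(add(mul(SSZ, SSSZ), Z))))
  [17] S(S(S(add(add(SSSZ, mul(SZ, SSSZ)), Z))))
  [18] S(S(S(add(S(add(SSZ, mul(SZ, SSSZ))), Z))))
  [19] S(S(S(S(add(add(SSZ, mul(SZ, SSSZ)), Z)))))
  [20] S(S(S(S(add(S(add(SZ, mul(SZ, SSSZ))), Z)))))
  [21] S(S(S(S(S(add(add(SZ, mul(SZ, SSSZ)), Z))))))
  [22] S(S(S(S(S(add(S(add(Z, mul(SZ, SSSZ))), Z))))))
  [23] S(S(S(S(S(S(add(add(Z, mul(SZ, SSSZ)), Z)))))))
  [24] S(S(S(S(S(S(add(mul(SZ, SSSZ), Z)))))))
  [25] S(S(S(S(S(S(add(add(SSSZ, mul(Z, SSSZ)), Z)))))))
  [26] S(S(S(S(S(S(add(S(add(SSZ, mul(Z, SSSZ))), Z)))))))
  [27] S(S(S(S(S(S(S(add(add(SSZ, mul(Z, SSSZ)), Z))))))))
  [28] S(S(S(S(S(S(S(add(S(add(SZ, mul(Z, SSSZ))), Z))))))))
  [29] S(S(S(S(S(S(S(S(add(add(SZ, mul(Z, SSSZ)), Z)))))))))
  [30] S(S(S(S(S(S(S(S(add(S(add(Z, mul(Z, SSSZ))), Z)))))))))
  [31] S(S(S(S(S(S(S(S(S(add(add(Z, mul(Z, SSSZ)), Z))))))))))
  [32] S(S(S(S(S(S(S(S(S(add(mul(Z, SSSZ), Z))))))))))
  [33] S(S(S(S(S(S(S(S(S(add(Z, Z))))))))))
  [34] S^9(Z)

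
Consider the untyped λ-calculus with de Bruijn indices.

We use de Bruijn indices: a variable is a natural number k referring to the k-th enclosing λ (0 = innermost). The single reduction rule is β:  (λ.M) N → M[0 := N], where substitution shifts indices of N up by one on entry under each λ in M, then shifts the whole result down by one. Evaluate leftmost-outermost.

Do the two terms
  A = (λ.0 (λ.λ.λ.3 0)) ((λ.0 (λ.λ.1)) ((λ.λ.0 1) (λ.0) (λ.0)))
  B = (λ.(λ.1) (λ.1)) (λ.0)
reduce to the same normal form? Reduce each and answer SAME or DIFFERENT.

Term A:
  start: (λ.0 (λ.λ.λ.3 0)) ((λ.0 (λ.λ.1)) ((λ.λ.0 1) (λ.0) (λ.0)))
  step 1: (λ.0 (λ.λ.1)) ((λ.λ.0 1) (λ.0) (λ.0)) (λ.λ.λ.(λ.0 (λ.λ.1)) ((λ.λ.0 1) (λ.0) (λ.0)) 0)
  step 2: (λ.λ.0 1) (λ.0) (λ.0) (λ.λ.1) (λ.λ.λ.(λ.0 (λ.λ.1)) ((λ.λ.0 1) (λ.0) (λ.0)) 0)
  step 3: (λ.0 (λ.0)) (λ.0) (λ.λ.1) (λ.λ.λ.(λ.0 (λ.λ.1)) ((λ.λ.0 1) (λ.0) (λ.0)) 0)
  step 4: (λ.0) (λ.0) (λ.λ.1) (λ.λ.λ.(λ.0 (λ.λ.1)) ((λ.λ.0 1) (λ.0) (λ.0)) 0)
  step 5: (λ.0) (λ.λ.1) (λ.λ.λ.(λ.0 (λ.λ.1)) ((λ.λ.0 1) (λ.0) (λ.0)) 0)
  step 6: (λ.λ.1) (λ.λ.λ.(λ.0 (λ.λ.1)) ((λ.λ.0 1) (λ.0) (λ.0)) 0)
  step 7: λ.λ.λ.λ.(λ.0 (λ.λ.1)) ((λ.λ.0 1) (λ.0) (λ.0)) 0
  step 8: λ.λ.λ.λ.(λ.λ.0 1) (λ.0) (λ.0) (λ.λ.1) 0
  step 9: λ.λ.λ.λ.(λ.0 (λ.0)) (λ.0) (λ.λ.1) 0
  step 10: λ.λ.λ.λ.(λ.0) (λ.0) (λ.λ.1) 0
  step 11: λ.λ.λ.λ.(λ.0) (λ.λ.1) 0
  step 12: λ.λ.λ.λ.(λ.λ.1) 0
  step 13: λ.λ.λ.λ.λ.1

Term B:
  start: (λ.(λ.1) (λ.1)) (λ.0)
  step 1: (λ.λ.0) (λ.λ.0)
  step 2: λ.0

Answer: DIFFERENT — A ⇓ λ.λ.λ.λ.λ.1, B ⇓ λ.0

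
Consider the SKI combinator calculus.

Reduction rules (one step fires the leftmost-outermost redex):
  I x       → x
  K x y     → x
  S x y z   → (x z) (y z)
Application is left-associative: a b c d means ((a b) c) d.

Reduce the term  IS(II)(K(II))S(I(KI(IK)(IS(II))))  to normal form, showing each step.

  start: IS(II)(K(II))S(I(KI(IK)(IS(II))))
  step 1: S(II)(K(II))S(I(KI(IK)(IS(II))))
  step 2: IIS(K(II)S)(I(KI(IK)(IS(II))))
  step 3: IS(K(II)S)(I(KI(IK)(IS(II))))
  step 4: S(K(II)S)(I(KI(IK)(IS(II))))
  step 5: S(II)(I(KI(IK)(IS(II))))
  step 6: SI(I(KI(IK)(IS(II))))
  step 7: SI(KI(IK)(IS(II)))
  step 8: SI(I(IS(II)))
  step 9: SI(IS(II))
  step 10: SI(S(II))
  step 11: SI(SI)

Answer: normal form = SI(SI)  (in 11 steps)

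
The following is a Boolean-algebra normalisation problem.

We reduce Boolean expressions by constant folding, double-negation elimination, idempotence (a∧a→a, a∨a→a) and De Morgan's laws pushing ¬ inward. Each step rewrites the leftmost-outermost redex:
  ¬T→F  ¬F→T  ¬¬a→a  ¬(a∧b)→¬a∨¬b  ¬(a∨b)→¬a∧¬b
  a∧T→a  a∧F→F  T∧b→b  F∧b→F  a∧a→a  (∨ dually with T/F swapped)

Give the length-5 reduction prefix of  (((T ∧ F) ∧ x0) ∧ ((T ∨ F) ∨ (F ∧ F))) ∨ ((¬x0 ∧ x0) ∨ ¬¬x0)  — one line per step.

Answer: after 5 steps: (¬x0 ∧ x0) ∨ x0

Reduction:
  start: (((T ∧ F) ∧ x0) ∧ ((T ∨ F) ∨ (F ∧ F))) ∨ ((¬x0 ∧ x0) ∨ ¬¬x0)
  [1] ((F ∧ x0) ∧ ((T ∨ F) ∨ (F ∧ F))) ∨ ((¬x0 ∧ x0) ∨ ¬¬x0)
  [2] (F ∧ ((T ∨ F) ∨ (F ∧ F))) ∨ ((¬x0 ∧ x0) ∨ ¬¬x0)
  [3] F ∨ ((¬x0 ∧ x0) ∨ ¬¬x0)
  [4] (¬x0 ∧ x0) ∨ ¬¬x0
  [5] (¬x0 ∧ x0) ∨ x0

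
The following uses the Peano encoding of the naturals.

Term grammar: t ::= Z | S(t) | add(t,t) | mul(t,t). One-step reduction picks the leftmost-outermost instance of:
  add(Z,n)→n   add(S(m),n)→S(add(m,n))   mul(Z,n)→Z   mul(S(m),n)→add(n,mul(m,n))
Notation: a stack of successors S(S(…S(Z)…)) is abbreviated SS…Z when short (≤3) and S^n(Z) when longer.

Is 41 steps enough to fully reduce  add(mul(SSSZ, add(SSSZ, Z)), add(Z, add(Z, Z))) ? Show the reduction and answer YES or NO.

  start: add(mul(SSSZ, add(SSSZ, Z)), add(Z, add(Z, Z)))
  step 1: add(add(add(SSSZ, Z), mul(SSZ, add(SSSZ, Z))), add(Z, add(Z, Z)))
  step 2: add(add(S(add(SSZ, Z)), mul(SSZ, add(SSSZ, Z))), add(Z, add(Z, Z)))
  step 3: add(S(add(add(SSZ, Z), mul(SSZ, add(SSSZ, Z)))), add(Z, add(Z, Z)))
  step 4: S(add(add(add(SSZ, Z), mul(SSZ, add(SSSZ, Z))), add(Z, add(Z, Z))))
  step 5: S(add(add(S(add(SZ, Z)), mul(SSZ, add(SSSZ, Z))), add(Z, add(Z, Z))))
  step 6: S(add(S(add(add(SZ, Z), mul(SSZ, add(SSSZ, Z)))), add(Z, add(Z, Z))))
  step 7: S(S(add(add(add(SZ, Z), mul(SSZ, add(SSSZ, Z))), add(Z, add(Z, Z)))))
  step 8: S(S(add(add(S(add(Z, Z)), mul(SSZ, add(SSSZ, Z))), add(Z, add(Z, Z)))))
  step 9: S(S(add(S(add(add(Z, Z), mul(SSZ, add(SSSZ, Z)))), add(Z, add(Z, Z)))))
  step 10: S(S(S(add(add(add(Z, Z), mul(SSZ, add(SSSZ, Z))), add(Z, add(Z, Z))))))
  step 11: S(S(S(add(add(Z, mul(SSZ, add(SSSZ, Z))), add(Z, add(Z, Z))))))
  step 12: S(S(S(add(mul(SSZ, add(SSSZ, Z)), add(Z, add(Z, Z))))))
  step 13: S(S(S(add(add(add(SSSZ, Z), mul(SZ, add(SSSZ, Z))), add(Z, add(Z, Z))))))
  step 14: S(S(S(add(add(S(add(SSZ, Z)), mul(SZ, add(SSSZ, Z))), add(Z, add(Z, Z))))))
  step 15: S(S(S(add(S(add(add(SSZ, Z), mul(SZ, add(SSSZ, Z)))), add(Z, add(Z, Z))))))
  step 16: S(S(S(S(add(add(add(SSZ, Z), mul(SZ, add(SSSZ, Z))), add(Z, add(Z, Z)))))))
  step 17: S(S(S(S(add(add(S(add(SZ, Z)), mul(SZ, add(SSSZ, Z))), add(Z, add(Z, Z)))))))
  step 18: S(S(S(S(add(S(add(add(SZ, Z), mul(SZ, add(SSSZ, Z)))), add(Z, add(Z, Z)))))))
  step 19: S(S(S(S(S(add(add(add(SZ, Z), mul(SZ, add(SSSZ, Z))), add(Z, add(Z, Z))))))))
  step 20: S(S(S(S(S(add(add(S(add(Z, Z)), mul(SZ, add(SSSZ, Z))), add(Z, add(Z, Z))))))))
  step 21: S(S(S(S(S(add(S(add(add(Z, Z), mul(SZ, add(SSSZ, Z)))), add(Z, add(Z, Z))))))))
  step 22: S(S(S(S(S(S(add(add(add(Z, Z), mul(SZ, add(SSSZ, Z))), add(Z, add(Z, Z)))))))))
  step 23: S(S(S(S(S(S(add(add(Z, mul(SZ, add(SSSZ, Z))), add(Z, add(Z, Z)))))))))
  step 24: S(S(S(S(S(S(add(mul(SZ, add(SSSZ, Z)), add(Z, add(Z, Z)))))))))
  step 25: S(S(S(S(S(S(add(add(add(SSSZ, Z), mul(Z, add(SSSZ, Z))), add(Z, add(Z, Z)))))))))
  step 26: S(S(S(S(S(S(add(add(S(add(SSZ, Z)), mul(Z, add(SSSZ, Z))), add(Z, add(Z, Z)))))))))
  step 27: S(S(S(S(S(S(add(S(add(add(SSZ, Z), mul(Z, add(SSSZ, Z)))), add(Z, add(Z, Z)))))))))
  step 28: S(S(S(S(S(S(S(add(add(add(SSZ, Z), mul(Z, add(SSSZ, Z))), add(Z, add(Z, Z))))))))))
  step 29: S(S(S(S(S(S(S(add(add(S(add(SZ, Z)), mul(Z, add(SSSZ, Z))), add(Z, add(Z, Z))))))))))
  step 30: S(S(S(S(S(S(S(add(S(add(add(SZ, Z), mul(Z, add(SSSZ, Z)))), add(Z, add(Z, Z))))))))))
  step 31: S(S(S(S(S(S(S(S(add(add(add(SZ, Z), mul(Z, add(SSSZ, Z))), add(Z, add(Z, Z)))))))))))
  step 32: S(S(S(S(S(S(S(S(add(add(S(add(Z, Z)), mul(Z, add(SSSZ, Z))), add(Z, add(Z, Z)))))))))))
  step 33: S(S(S(S(S(S(S(S(add(S(add(add(Z, Z), mul(Z, add(SSSZ, Z)))), add(Z, add(Z, Z)))))))))))
  step 34: S(S(S(S(S(S(S(S(S(add(add(add(Z, Z), mul(Z, add(SSSZ, Z))), add(Z, add(Z, Z))))))))))))
  step 35: S(S(S(S(S(S(S(S(S(add(add(Z, mul(Z, add(SSSZ, Z))), add(Z, add(Z, Z))))))))))))
  step 36: S(S(S(S(S(S(S(S(S(add(mul(Z, add(SSSZ, Z)), add(Z, add(Z, Z))))))))))))
  step 37: S(S(S(S(S(S(S(S(S(add(Z, add(Z, add(Z, Z))))))))))))
  step 38: S(S(S(S(S(S(S(S(S(add(Z, add(Z, Z)))))))))))
  step 39: S(S(S(S(S(S(S(S(S(add(Z, Z))))))))))
  step 40: S^9(Z)

Answer: YES — reaches normal form S^9(Z) in 40 ≤ 41 steps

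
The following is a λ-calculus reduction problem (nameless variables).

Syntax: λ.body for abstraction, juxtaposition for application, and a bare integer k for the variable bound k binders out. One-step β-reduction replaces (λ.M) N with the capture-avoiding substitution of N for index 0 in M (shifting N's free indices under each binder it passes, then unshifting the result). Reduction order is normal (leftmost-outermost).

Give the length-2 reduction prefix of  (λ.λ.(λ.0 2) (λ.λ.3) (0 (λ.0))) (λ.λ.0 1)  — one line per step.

Answer: after 2 steps: λ.(λ.λ.λ.λ.0 1) (λ.λ.0 1) (0 (λ.0))

Reduction:
  start: (λ.λ.(λ.0 2) (λ.λ.3) (0 (λ.0))) (λ.λ.0 1)
  →1  λ.(λ.0 (λ.λ.0 1)) (λ.λ.λ.λ.0 1) (0 (λ.0))
  →2  λ.(λ.λ.λ.λ.0 1) (λ.λ.0 1) (0 (λ.0))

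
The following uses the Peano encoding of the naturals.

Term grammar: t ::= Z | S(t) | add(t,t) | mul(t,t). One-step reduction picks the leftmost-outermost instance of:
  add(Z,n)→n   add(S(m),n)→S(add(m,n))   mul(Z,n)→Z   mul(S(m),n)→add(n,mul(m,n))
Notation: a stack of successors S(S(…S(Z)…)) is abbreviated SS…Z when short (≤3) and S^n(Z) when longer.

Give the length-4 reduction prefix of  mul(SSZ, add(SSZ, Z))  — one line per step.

  start: mul(SSZ, add(SSZ, Z))
  [1] add(add(SSZ, Z), mul(SZ, add(SSZ, Z)))
  [2] add(S(add(SZ, Z)), mul(SZ, add(SSZ, Z)))
  [3] S(add(add(SZ, Z), mul(SZ, add(SSZ, Z))))
  [4] S(add(S(add(Z, Z)), mul(SZ, add(SSZ, Z))))

Answer: after 4 steps: S(add(S(add(Z, Z)), mul(SZ, add(SSZ, Z))))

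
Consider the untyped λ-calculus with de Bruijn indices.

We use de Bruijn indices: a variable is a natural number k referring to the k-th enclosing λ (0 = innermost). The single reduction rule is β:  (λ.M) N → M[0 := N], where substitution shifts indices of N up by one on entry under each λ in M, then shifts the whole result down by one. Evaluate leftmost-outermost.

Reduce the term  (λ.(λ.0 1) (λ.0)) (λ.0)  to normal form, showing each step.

Answer: normal form = λ.0  (in 3 steps)

Working:
  start: (λ.(λ.0 1) (λ.0)) (λ.0)
  step 1: (λ.0 (λ.0)) (λ.0)
  step 2: (λ.0) (λ.0)
  step 3: λ.0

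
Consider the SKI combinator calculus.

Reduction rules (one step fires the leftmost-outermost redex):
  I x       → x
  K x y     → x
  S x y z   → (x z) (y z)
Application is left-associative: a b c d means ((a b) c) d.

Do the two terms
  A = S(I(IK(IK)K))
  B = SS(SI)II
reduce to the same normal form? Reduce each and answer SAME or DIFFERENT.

Term A:
  start: S(I(IK(IK)K))
  [1] S(IK(IK)K)
  [2] S(K(IK)K)
  [3] S(IK)
  [4] SK

Term B:
  start: SS(SI)II
  [1] SI(SII)I
  [2] II(SIII)
  [3] I(SIII)
  [4] SIII
  [5] II(II)
  [6] I(II)
  [7] II
  [8] I

Answer: DIFFERENT — A ⇓ SK, B ⇓ I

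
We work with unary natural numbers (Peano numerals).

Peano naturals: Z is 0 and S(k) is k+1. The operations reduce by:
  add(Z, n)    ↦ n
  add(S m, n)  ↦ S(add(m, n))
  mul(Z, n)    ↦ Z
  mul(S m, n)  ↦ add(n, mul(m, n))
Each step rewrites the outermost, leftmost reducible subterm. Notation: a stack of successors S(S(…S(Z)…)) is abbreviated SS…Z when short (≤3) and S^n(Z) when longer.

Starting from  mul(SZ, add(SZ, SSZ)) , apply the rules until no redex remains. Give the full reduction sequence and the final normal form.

  start: mul(SZ, add(SZ, SSZ))
  →1  add(add(SZ, SSZ), mul(Z, add(SZ, SSZ)))
  →2  add(S(add(Z, SSZ)), mul(Z, add(SZ, SSZ)))
  →3  S(add(add(Z, SSZ), mul(Z, add(SZ, SSZ))))
  →4  S(add(SSZ, mul(Z, add(SZ, SSZ))))
  →5  S(S(add(SZ, mul(Z, add(SZ, SSZ)))))
  →6  S(S(S(add(Z, mul(Z, add(SZ, SSZ))))))
  →7  S(S(S(mul(Z, add(SZ, SSZ)))))
  →8  SSSZ

Answer: normal form = SSSZ  (in 8 steps)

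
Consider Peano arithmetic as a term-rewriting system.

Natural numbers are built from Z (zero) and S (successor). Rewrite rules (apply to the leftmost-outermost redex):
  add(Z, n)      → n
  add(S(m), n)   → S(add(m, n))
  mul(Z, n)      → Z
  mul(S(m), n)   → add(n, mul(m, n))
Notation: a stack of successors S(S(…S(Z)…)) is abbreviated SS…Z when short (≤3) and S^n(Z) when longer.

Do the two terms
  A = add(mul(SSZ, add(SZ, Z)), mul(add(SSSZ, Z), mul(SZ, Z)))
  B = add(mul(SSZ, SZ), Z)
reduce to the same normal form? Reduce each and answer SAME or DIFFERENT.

Answer: SAME — A ⇓ SSZ, B ⇓ SSZ

Reduction:
Term A:
  start: add(mul(SSZ, add(SZ, Z)), mul(add(SSSZ, Z), mul(SZ, Z)))
  →1  add(add(add(SZ, Z), mul(SZ, add(SZ, Z))), mul(add(SSSZ, Z), mul(SZ, Z)))
  →2  add(add(S(add(Z, Z)), mul(SZ, add(SZ, Z))), mul(add(SSSZ, Z), mul(SZ, Z)))
  →3  add(S(add(add(Z, Z), mul(SZ, add(SZ, Z)))), mul(add(SSSZ, Z), mul(SZ, Z)))
  →4  S(add(add(add(Z, Z), mul(SZ, add(SZ, Z))), mul(add(SSSZ, Z), mul(SZ, Z))))
  →5  S(add(add(Z, mul(SZ, add(SZ, Z))), mul(add(SSSZ, Z), mul(SZ, Z))))
  →6  S(add(mul(SZ, add(SZ, Z)), mul(add(SSSZ, Z), mul(SZ, Z))))
  →7  S(add(add(add(SZ, Z), mul(Z, add(SZ, Z))), mul(add(SSSZ, Z), mul(SZ, Z))))
  →8  S(add(add(S(add(Z, Z)), mul(Z, add(SZ, Z))), mul(add(SSSZ, Z), mul(SZ, Z))))
  →9  S(add(S(add(add(Z, Z), mul(Z, add(SZ, Z)))), mul(add(SSSZ, Z), mul(SZ, Z))))
  →10  S(S(add(add(add(Z, Z), mul(Z, add(SZ, Z))), mul(add(SSSZ, Z), mul(SZ, Z)))))
  →11  S(S(add(add(Z, mul(Z, add(SZ, Z))), mul(add(SSSZ, Z), mul(SZ, Z)))))
  →12  S(S(add(mul(Z, add(SZ, Z)), mul(add(SSSZ, Z), mul(SZ, Z)))))
  →13  S(S(add(Z, mul(add(SSSZ, Z), mul(SZ, Z)))))
  →14  S(S(mul(add(SSSZ, Z), mul(SZ, Z))))
  →15  S(S(mul(S(add(SSZ, Z)), mul(SZ, Z))))
  →16  S(S(add(mul(SZ, Z), mul(add(SSZ, Z), mul(SZ, Z)))))
  →17  S(S(add(add(Z, mul(Z, Z)), mul(add(SSZ, Z), mul(SZ, Z)))))
  →18  S(S(add(mul(Z, Z), mul(add(SSZ, Z), mul(SZ, Z)))))
  →19  S(S(add(Z, mul(add(SSZ, Z), mul(SZ, Z)))))
  →20  S(S(mul(add(SSZ, Z), mul(SZ, Z))))
  →21  S(S(mul(S(add(SZ, Z)), mul(SZ, Z))))
  →22  S(S(add(mul(SZ, Z), mul(add(SZ, Z), mul(SZ, Z)))))
  →23  S(S(add(add(Z, mul(Z, Z)), mul(add(SZ, Z), mul(SZ, Z)))))
  →24  S(S(add(mul(Z, Z), mul(add(SZ, Z), mul(SZ, Z)))))
  →25  S(S(add(Z, mul(add(SZ, Z), mul(SZ, Z)))))
  →26  S(S(mul(add(SZ, Z), mul(SZ, Z))))
  →27  S(S(mul(S(add(Z, Z)), mul(SZ, Z))))
  →28  S(S(add(mul(SZ, Z), mul(add(Z, Z), mul(SZ, Z)))))
  →29  S(S(add(add(Z, mul(Z, Z)), mul(add(Z, Z), mul(SZ, Z)))))
  →30  S(S(add(mul(Z, Z), mul(add(Z, Z), mul(SZ, Z)))))
  →31  S(S(add(Z, mul(add(Z, Z), mul(SZ, Z)))))
  →32  S(S(mul(add(Z, Z), mul(SZ, Z))))
  →33  S(S(mul(Z, mul(SZ, Z))))
  →34  SSZ

Term B:
  start: add(mul(SSZ, SZ), Z)
  →1  add(add(SZ, mul(SZ, SZ)), Z)
  →2  add(S(add(Z, mul(SZ, SZ))), Z)
  →3  S(add(add(Z, mul(SZ, SZ)), Z))
  →4  S(add(mul(SZ, SZ), Z))
  →5  S(add(add(SZ, mul(Z, SZ)), Z))
  →6  S(add(S(add(Z, mul(Z, SZ))), Z))
  →7  S(S(add(add(Z, mul(Z, SZ)), Z)))
  →8  S(S(add(mul(Z, SZ), Z)))
  →9  S(S(add(Z, Z)))
  →10  SSZ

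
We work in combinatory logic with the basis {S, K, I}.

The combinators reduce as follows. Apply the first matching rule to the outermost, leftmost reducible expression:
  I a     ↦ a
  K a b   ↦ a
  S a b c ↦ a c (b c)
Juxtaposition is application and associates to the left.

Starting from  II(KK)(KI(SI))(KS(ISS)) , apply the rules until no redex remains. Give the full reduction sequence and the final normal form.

Answer: normal form = KS  (in 4 steps)

Reduction:
  start: II(KK)(KI(SI))(KS(ISS))
  [1] I(KK)(KI(SI))(KS(ISS))
  [2] KK(KI(SI))(KS(ISS))
  [3] K(KS(ISS))
  [4] KS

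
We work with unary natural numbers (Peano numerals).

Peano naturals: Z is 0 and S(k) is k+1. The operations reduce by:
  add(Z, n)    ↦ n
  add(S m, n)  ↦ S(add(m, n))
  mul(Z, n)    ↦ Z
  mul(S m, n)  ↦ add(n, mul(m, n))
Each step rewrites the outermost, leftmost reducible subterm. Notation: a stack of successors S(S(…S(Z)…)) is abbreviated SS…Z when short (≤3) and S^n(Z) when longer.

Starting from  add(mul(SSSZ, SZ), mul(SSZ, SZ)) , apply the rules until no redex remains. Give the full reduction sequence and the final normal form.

  start: add(mul(SSSZ, SZ), mul(SSZ, SZ))
  →1  add(add(SZ, mul(SSZ, SZ)), mul(SSZ, SZ))
  →2  add(S(add(Z, mul(SSZ, SZ))), mul(SSZ, SZ))
  →3  S(add(add(Z, mul(SSZ, SZ)), mul(SSZ, SZ)))
  →4  S(add(mul(SSZ, SZ), mul(SSZ, SZ)))
  →5  S(add(add(SZ, mul(SZ, SZ)), mul(SSZ, SZ)))
  →6  S(add(S(add(Z, mul(SZ, SZ))), mul(SSZ, SZ)))
  →7  S(S(add(add(Z, mul(SZ, SZ)), mul(SSZ, SZ))))
  →8  S(S(add(mul(SZ, SZ), mul(SSZ, SZ))))
  →9  S(S(add(add(SZ, mul(Z, SZ)), mul(SSZ, SZ))))
  →10  S(S(add(S(add(Z, mul(Z, SZ))), mul(SSZ, SZ))))
  →11  S(S(S(add(add(Z, mul(Z, SZ)), mul(SSZ, SZ)))))
  →12  S(S(S(add(mul(Z, SZ), mul(SSZ, SZ)))))
  →13  S(S(S(add(Z, mul(SSZ, SZ)))))
  →14  S(S(S(mul(SSZ, SZ))))
  →15  S(S(S(add(SZ, mul(SZ, SZ)))))
  →16  S(S(S(S(add(Z, mul(SZ, SZ))))))
  →17  S(S(S(S(mul(SZ, SZ)))))
  →18  S(S(S(S(add(SZ, mul(Z, SZ))))))
  →19  S(S(S(S(S(add(Z, mul(Z, SZ)))))))
  →20  S(S(S(S(S(mul(Z, SZ))))))
  →21  S^5(Z)

Answer: normal form = S^5(Z)  (in 21 steps)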